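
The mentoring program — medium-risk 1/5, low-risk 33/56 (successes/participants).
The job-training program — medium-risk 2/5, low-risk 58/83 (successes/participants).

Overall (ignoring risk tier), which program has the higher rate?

the job-training program

Medium-risk: the mentoring program 1/5 = 20.0%, the job-training program 2/5 = 40.0% → the job-training program
Low-risk: the mentoring program 33/56 = 58.9%, the job-training program 58/83 = 69.9% → the job-training program
Overall: the mentoring program 34/61 = 55.7%, the job-training program 60/88 = 68.2% → the job-training program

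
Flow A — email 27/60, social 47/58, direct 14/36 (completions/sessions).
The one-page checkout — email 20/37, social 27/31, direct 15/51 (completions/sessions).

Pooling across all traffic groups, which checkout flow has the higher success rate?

Email: Flow A 27/60 = 45.0%, the one-page checkout 20/37 = 54.1% → the one-page checkout
Social: Flow A 47/58 = 81.0%, the one-page checkout 27/31 = 87.1% → the one-page checkout
Direct: Flow A 14/36 = 38.9%, the one-page checkout 15/51 = 29.4% → Flow A
Overall: Flow A 88/154 = 57.1%, the one-page checkout 62/119 = 52.1% → Flow A
(Neither sweeps every traffic group, but Flow A has the higher pooled rate.)

Flow A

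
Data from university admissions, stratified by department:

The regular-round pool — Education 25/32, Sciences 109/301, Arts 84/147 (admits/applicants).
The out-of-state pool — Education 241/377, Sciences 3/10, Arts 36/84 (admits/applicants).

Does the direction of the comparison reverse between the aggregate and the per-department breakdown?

Yes

Education: the regular-round pool 25/32 = 78.1%, the out-of-state pool 241/377 = 63.9% → the regular-round pool
Sciences: the regular-round pool 109/301 = 36.2%, the out-of-state pool 3/10 = 30.0% → the regular-round pool
Arts: the regular-round pool 84/147 = 57.1%, the out-of-state pool 36/84 = 42.9% → the regular-round pool
Overall: the regular-round pool 218/480 = 45.4%, the out-of-state pool 280/471 = 59.4% → the out-of-state pool
The regular-round pool wins each department group but the out-of-state pool wins overall — the comparison reverses. The regular-round pool's applicants skew toward Sciences, which has a lower base rate.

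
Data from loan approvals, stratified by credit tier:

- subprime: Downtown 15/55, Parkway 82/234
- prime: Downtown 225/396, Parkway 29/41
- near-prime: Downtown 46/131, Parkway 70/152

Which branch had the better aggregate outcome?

Downtown

Subprime: Downtown 15/55 = 27.3%, Parkway 82/234 = 35.0% → Parkway
Prime: Downtown 225/396 = 56.8%, Parkway 29/41 = 70.7% → Parkway
Near-prime: Downtown 46/131 = 35.1%, Parkway 70/152 = 46.1% → Parkway
Overall: Downtown 286/582 = 49.1%, Parkway 181/427 = 42.4% → Downtown
(Parkway wins every credit group but Downtown wins overall — Parkway's applications skew toward the low-rate subprime group.)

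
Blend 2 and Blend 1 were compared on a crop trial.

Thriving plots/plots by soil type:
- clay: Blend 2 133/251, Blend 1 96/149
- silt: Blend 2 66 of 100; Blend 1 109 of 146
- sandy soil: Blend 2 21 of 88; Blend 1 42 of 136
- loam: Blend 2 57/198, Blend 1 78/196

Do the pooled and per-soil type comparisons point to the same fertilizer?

Clay: Blend 2 133/251 = 53.0%, Blend 1 96/149 = 64.4% → Blend 1
Silt: Blend 2 66/100 = 66.0%, Blend 1 109/146 = 74.7% → Blend 1
Sandy soil: Blend 2 21/88 = 23.9%, Blend 1 42/136 = 30.9% → Blend 1
Loam: Blend 2 57/198 = 28.8%, Blend 1 78/196 = 39.8% → Blend 1
Overall: Blend 2 277/637 = 43.5%, Blend 1 325/627 = 51.8% → Blend 1
Blend 1 wins overall and in every soil group — no reversal.

Yes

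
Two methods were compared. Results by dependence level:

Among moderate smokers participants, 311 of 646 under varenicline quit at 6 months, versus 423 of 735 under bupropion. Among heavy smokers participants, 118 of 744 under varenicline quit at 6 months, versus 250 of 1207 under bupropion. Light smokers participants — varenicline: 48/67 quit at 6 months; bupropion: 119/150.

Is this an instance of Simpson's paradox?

Moderate smokers: varenicline 311/646 = 48.1%, bupropion 423/735 = 57.6% → bupropion
Heavy smokers: varenicline 118/744 = 15.9%, bupropion 250/1207 = 20.7% → bupropion
Light smokers: varenicline 48/67 = 71.6%, bupropion 119/150 = 79.3% → bupropion
Overall: varenicline 477/1457 = 32.7%, bupropion 792/2092 = 37.9% → bupropion
Bupropion wins overall and in every dependence group — no reversal.

No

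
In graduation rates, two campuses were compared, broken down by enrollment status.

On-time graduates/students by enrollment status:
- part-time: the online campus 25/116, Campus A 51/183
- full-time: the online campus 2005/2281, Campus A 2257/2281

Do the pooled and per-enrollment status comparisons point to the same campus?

Yes

Part-time: the online campus 25/116 = 21.6%, Campus A 51/183 = 27.9% → Campus A
Full-time: the online campus 2005/2281 = 87.9%, Campus A 2257/2281 = 98.9% → Campus A
Overall: the online campus 2030/2397 = 84.7%, Campus A 2308/2464 = 93.7% → Campus A
Campus A wins overall and in every enrollment group — no reversal.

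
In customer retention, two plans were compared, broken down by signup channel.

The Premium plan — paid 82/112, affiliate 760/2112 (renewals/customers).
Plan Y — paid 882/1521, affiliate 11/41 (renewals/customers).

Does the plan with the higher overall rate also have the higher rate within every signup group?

No

Paid: the Premium plan 82/112 = 73.2%, Plan Y 882/1521 = 58.0% → the Premium plan
Affiliate: the Premium plan 760/2112 = 36.0%, Plan Y 11/41 = 26.8% → the Premium plan
Overall: the Premium plan 842/2224 = 37.9%, Plan Y 893/1562 = 57.2% → Plan Y
The Premium plan wins each signup group but Plan Y wins overall — the comparison reverses. The Premium plan's customers skew toward affiliate, which has a lower base rate.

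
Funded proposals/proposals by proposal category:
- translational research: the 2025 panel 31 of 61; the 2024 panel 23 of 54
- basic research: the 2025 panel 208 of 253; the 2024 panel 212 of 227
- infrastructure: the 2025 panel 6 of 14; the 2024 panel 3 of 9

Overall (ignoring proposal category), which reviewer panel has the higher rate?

the 2024 panel

Translational research: the 2025 panel 31/61 = 50.8%, the 2024 panel 23/54 = 42.6% → the 2025 panel
Basic research: the 2025 panel 208/253 = 82.2%, the 2024 panel 212/227 = 93.4% → the 2024 panel
Infrastructure: the 2025 panel 6/14 = 42.9%, the 2024 panel 3/9 = 33.3% → the 2025 panel
Overall: the 2025 panel 245/328 = 74.7%, the 2024 panel 238/290 = 82.1% → the 2024 panel
(Neither sweeps every proposal group, but the 2024 panel has the higher pooled rate.)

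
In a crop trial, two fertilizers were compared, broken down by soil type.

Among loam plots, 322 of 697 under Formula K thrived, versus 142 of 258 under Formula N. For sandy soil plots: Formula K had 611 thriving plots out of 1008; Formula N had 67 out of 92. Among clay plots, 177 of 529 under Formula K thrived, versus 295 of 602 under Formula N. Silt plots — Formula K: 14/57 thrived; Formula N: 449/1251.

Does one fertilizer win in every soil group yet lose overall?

Yes

Loam: Formula K 322/697 = 46.2%, Formula N 142/258 = 55.0% → Formula N
Sandy soil: Formula K 611/1008 = 60.6%, Formula N 67/92 = 72.8% → Formula N
Clay: Formula K 177/529 = 33.5%, Formula N 295/602 = 49.0% → Formula N
Silt: Formula K 14/57 = 24.6%, Formula N 449/1251 = 35.9% → Formula N
Overall: Formula K 1124/2291 = 49.1%, Formula N 953/2203 = 43.3% → Formula K
Formula N wins each soil group but Formula K wins overall — the comparison reverses. Formula N's plots skew toward silt, which has a lower base rate.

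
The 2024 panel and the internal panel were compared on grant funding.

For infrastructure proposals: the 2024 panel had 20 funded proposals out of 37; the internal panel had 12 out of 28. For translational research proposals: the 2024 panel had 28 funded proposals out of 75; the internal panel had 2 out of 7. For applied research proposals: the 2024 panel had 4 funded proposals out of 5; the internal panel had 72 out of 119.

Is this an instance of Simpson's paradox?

Yes

Infrastructure: the 2024 panel 20/37 = 54.1%, the internal panel 12/28 = 42.9% → the 2024 panel
Translational research: the 2024 panel 28/75 = 37.3%, the internal panel 2/7 = 28.6% → the 2024 panel
Applied research: the 2024 panel 4/5 = 80.0%, the internal panel 72/119 = 60.5% → the 2024 panel
Overall: the 2024 panel 52/117 = 44.4%, the internal panel 86/154 = 55.8% → the internal panel
The 2024 panel wins each proposal group but the internal panel wins overall — the comparison reverses. The 2024 panel's proposals skew toward translational research, which has a lower base rate.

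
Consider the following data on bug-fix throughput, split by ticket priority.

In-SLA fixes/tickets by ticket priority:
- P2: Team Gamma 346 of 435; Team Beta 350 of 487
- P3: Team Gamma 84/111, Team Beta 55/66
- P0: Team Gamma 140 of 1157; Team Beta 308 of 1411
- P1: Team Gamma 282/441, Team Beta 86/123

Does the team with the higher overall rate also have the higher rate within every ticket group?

No

P2: Team Gamma 346/435 = 79.5%, Team Beta 350/487 = 71.9% → Team Gamma
P3: Team Gamma 84/111 = 75.7%, Team Beta 55/66 = 83.3% → Team Beta
P0: Team Gamma 140/1157 = 12.1%, Team Beta 308/1411 = 21.8% → Team Beta
P1: Team Gamma 282/441 = 63.9%, Team Beta 86/123 = 69.9% → Team Beta
Overall: Team Gamma 852/2144 = 39.7%, Team Beta 799/2087 = 38.3% → Team Gamma
Neither sweeps: Team Gamma wins 1 of 4 groups, Team Beta wins 3. Team Gamma wins overall but not every group — no Simpson reversal.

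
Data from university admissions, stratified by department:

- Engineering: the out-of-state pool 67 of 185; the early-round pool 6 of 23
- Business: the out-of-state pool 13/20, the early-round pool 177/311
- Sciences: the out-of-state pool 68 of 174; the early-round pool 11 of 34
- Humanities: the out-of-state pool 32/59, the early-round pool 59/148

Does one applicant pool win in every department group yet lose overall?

Engineering: the out-of-state pool 67/185 = 36.2%, the early-round pool 6/23 = 26.1% → the out-of-state pool
Business: the out-of-state pool 13/20 = 65.0%, the early-round pool 177/311 = 56.9% → the out-of-state pool
Sciences: the out-of-state pool 68/174 = 39.1%, the early-round pool 11/34 = 32.4% → the out-of-state pool
Humanities: the out-of-state pool 32/59 = 54.2%, the early-round pool 59/148 = 39.9% → the out-of-state pool
Overall: the out-of-state pool 180/438 = 41.1%, the early-round pool 253/516 = 49.0% → the early-round pool
The out-of-state pool wins each department group but the early-round pool wins overall — the comparison reverses. The out-of-state pool's applicants skew toward Engineering, which has a lower base rate.

Yes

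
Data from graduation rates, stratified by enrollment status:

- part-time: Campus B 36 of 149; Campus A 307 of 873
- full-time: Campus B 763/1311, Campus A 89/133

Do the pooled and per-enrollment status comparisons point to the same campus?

Part-time: Campus B 36/149 = 24.2%, Campus A 307/873 = 35.2% → Campus A
Full-time: Campus B 763/1311 = 58.2%, Campus A 89/133 = 66.9% → Campus A
Overall: Campus B 799/1460 = 54.7%, Campus A 396/1006 = 39.4% → Campus B
Campus A wins each enrollment group but Campus B wins overall — the comparison reverses. Campus A's students skew toward part-time, which has a lower base rate.

No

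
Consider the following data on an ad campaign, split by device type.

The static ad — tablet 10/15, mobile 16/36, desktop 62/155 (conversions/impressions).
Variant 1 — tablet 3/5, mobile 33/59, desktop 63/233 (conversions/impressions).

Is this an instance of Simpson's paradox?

Tablet: the static ad 10/15 = 66.7%, Variant 1 3/5 = 60.0% → the static ad
Mobile: the static ad 16/36 = 44.4%, Variant 1 33/59 = 55.9% → Variant 1
Desktop: the static ad 62/155 = 40.0%, Variant 1 63/233 = 27.0% → the static ad
Overall: the static ad 88/206 = 42.7%, Variant 1 99/297 = 33.3% → the static ad
Neither sweeps: the static ad wins 2 of 3 groups, Variant 1 wins 1. The static ad wins overall but not every group — no Simpson reversal.

No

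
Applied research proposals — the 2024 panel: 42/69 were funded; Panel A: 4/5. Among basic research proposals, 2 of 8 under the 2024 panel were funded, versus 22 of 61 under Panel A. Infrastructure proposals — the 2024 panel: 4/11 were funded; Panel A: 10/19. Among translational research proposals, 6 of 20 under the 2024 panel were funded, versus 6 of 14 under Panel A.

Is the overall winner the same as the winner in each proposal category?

Applied research: the 2024 panel 42/69 = 60.9%, Panel A 4/5 = 80.0% → Panel A
Basic research: the 2024 panel 2/8 = 25.0%, Panel A 22/61 = 36.1% → Panel A
Infrastructure: the 2024 panel 4/11 = 36.4%, Panel A 10/19 = 52.6% → Panel A
Translational research: the 2024 panel 6/20 = 30.0%, Panel A 6/14 = 42.9% → Panel A
Overall: the 2024 panel 54/108 = 50.0%, Panel A 42/99 = 42.4% → the 2024 panel
Panel A wins each proposal group but the 2024 panel wins overall — the comparison reverses. Panel A's proposals skew toward basic research, which has a lower base rate.

No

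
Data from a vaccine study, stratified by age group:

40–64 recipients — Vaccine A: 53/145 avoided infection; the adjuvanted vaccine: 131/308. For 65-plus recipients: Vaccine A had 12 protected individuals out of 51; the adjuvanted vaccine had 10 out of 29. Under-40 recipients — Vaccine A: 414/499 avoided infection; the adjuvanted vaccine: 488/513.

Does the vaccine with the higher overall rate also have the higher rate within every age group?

40–64: Vaccine A 53/145 = 36.6%, the adjuvanted vaccine 131/308 = 42.5% → the adjuvanted vaccine
65-plus: Vaccine A 12/51 = 23.5%, the adjuvanted vaccine 10/29 = 34.5% → the adjuvanted vaccine
Under-40: Vaccine A 414/499 = 83.0%, the adjuvanted vaccine 488/513 = 95.1% → the adjuvanted vaccine
Overall: Vaccine A 479/695 = 68.9%, the adjuvanted vaccine 629/850 = 74.0% → the adjuvanted vaccine
The adjuvanted vaccine wins overall and in every age group — no reversal.

Yes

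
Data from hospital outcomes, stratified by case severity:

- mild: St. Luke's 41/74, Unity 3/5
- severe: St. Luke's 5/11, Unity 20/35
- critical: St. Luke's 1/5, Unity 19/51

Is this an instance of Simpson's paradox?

Mild: St. Luke's 41/74 = 55.4%, Unity 3/5 = 60.0% → Unity
Severe: St. Luke's 5/11 = 45.5%, Unity 20/35 = 57.1% → Unity
Critical: St. Luke's 1/5 = 20.0%, Unity 19/51 = 37.3% → Unity
Overall: St. Luke's 47/90 = 52.2%, Unity 42/91 = 46.2% → St. Luke's
Unity wins each case group but St. Luke's wins overall — the comparison reverses. Unity's patients skew toward critical, which has a lower base rate.

Yes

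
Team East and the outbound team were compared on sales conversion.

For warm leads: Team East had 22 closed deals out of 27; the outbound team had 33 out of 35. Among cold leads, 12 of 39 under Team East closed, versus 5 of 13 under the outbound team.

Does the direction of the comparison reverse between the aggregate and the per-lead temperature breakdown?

No

Warm: Team East 22/27 = 81.5%, the outbound team 33/35 = 94.3% → the outbound team
Cold: Team East 12/39 = 30.8%, the outbound team 5/13 = 38.5% → the outbound team
Overall: Team East 34/66 = 51.5%, the outbound team 38/48 = 79.2% → the outbound team
The outbound team wins overall and in every lead group — no reversal.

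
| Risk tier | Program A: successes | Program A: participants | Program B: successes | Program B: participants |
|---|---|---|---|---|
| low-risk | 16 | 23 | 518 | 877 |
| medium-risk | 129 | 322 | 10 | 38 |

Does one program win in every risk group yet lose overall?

Yes

Low-risk: Program A 16/23 = 69.6%, Program B 518/877 = 59.1% → Program A
Medium-risk: Program A 129/322 = 40.1%, Program B 10/38 = 26.3% → Program A
Overall: Program A 145/345 = 42.0%, Program B 528/915 = 57.7% → Program B
Program A wins each risk group but Program B wins overall — the comparison reverses. Program A's participants skew toward medium-risk, which has a lower base rate.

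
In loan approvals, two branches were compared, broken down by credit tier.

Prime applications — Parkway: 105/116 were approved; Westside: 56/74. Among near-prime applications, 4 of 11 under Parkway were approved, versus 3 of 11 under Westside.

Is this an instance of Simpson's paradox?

Prime: Parkway 105/116 = 90.5%, Westside 56/74 = 75.7% → Parkway
Near-prime: Parkway 4/11 = 36.4%, Westside 3/11 = 27.3% → Parkway
Overall: Parkway 109/127 = 85.8%, Westside 59/85 = 69.4% → Parkway
Parkway wins overall and in every credit group — no reversal.

No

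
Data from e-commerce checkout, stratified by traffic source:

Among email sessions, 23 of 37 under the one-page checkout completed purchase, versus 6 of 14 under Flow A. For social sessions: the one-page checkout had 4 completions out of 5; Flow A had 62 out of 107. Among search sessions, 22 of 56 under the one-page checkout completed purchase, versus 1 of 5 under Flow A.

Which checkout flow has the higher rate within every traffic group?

Email: the one-page checkout 23/37 = 62.2%, Flow A 6/14 = 42.9% → the one-page checkout
Social: the one-page checkout 4/5 = 80.0%, Flow A 62/107 = 57.9% → the one-page checkout
Search: the one-page checkout 22/56 = 39.3%, Flow A 1/5 = 20.0% → the one-page checkout
The one-page checkout has the higher rate in all 3 groups.

the one-page checkout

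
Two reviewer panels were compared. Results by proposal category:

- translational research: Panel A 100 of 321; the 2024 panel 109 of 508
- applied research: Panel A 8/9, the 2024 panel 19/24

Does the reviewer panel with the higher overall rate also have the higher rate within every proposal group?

Yes

Translational research: Panel A 100/321 = 31.2%, the 2024 panel 109/508 = 21.5% → Panel A
Applied research: Panel A 8/9 = 88.9%, the 2024 panel 19/24 = 79.2% → Panel A
Overall: Panel A 108/330 = 32.7%, the 2024 panel 128/532 = 24.1% → Panel A
Panel A wins overall and in every proposal group — no reversal.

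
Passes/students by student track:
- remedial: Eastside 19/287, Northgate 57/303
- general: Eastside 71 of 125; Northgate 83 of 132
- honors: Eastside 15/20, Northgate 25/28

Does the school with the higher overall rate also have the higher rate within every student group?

Yes

Remedial: Eastside 19/287 = 6.6%, Northgate 57/303 = 18.8% → Northgate
General: Eastside 71/125 = 56.8%, Northgate 83/132 = 62.9% → Northgate
Honors: Eastside 15/20 = 75.0%, Northgate 25/28 = 89.3% → Northgate
Overall: Eastside 105/432 = 24.3%, Northgate 165/463 = 35.6% → Northgate
Northgate wins overall and in every student group — no reversal.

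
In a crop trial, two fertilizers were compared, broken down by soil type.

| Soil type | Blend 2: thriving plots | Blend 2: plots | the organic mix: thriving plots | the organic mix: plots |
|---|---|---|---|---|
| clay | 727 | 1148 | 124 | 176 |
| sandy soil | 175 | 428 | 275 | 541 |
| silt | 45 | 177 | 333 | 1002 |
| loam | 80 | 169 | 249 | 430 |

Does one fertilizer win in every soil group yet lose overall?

Yes

Clay: Blend 2 727/1148 = 63.3%, the organic mix 124/176 = 70.5% → the organic mix
Sandy soil: Blend 2 175/428 = 40.9%, the organic mix 275/541 = 50.8% → the organic mix
Silt: Blend 2 45/177 = 25.4%, the organic mix 333/1002 = 33.2% → the organic mix
Loam: Blend 2 80/169 = 47.3%, the organic mix 249/430 = 57.9% → the organic mix
Overall: Blend 2 1027/1922 = 53.4%, the organic mix 981/2149 = 45.6% → Blend 2
The organic mix wins each soil group but Blend 2 wins overall — the comparison reverses. The organic mix's plots skew toward silt, which has a lower base rate.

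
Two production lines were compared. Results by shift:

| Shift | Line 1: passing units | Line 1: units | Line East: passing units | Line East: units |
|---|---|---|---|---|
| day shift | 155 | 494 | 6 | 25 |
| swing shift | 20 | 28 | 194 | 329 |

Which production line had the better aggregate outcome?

Day shift: Line 1 155/494 = 31.4%, Line East 6/25 = 24.0% → Line 1
Swing shift: Line 1 20/28 = 71.4%, Line East 194/329 = 59.0% → Line 1
Overall: Line 1 175/522 = 33.5%, Line East 200/354 = 56.5% → Line East
(Line 1 wins every shift group but Line East wins overall — Line 1's units skew toward the low-rate day shift group.)

Line East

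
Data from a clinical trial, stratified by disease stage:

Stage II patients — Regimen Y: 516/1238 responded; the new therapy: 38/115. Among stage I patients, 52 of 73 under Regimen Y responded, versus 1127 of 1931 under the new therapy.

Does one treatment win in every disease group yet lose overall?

Stage II: Regimen Y 516/1238 = 41.7%, the new therapy 38/115 = 33.0% → Regimen Y
Stage I: Regimen Y 52/73 = 71.2%, the new therapy 1127/1931 = 58.4% → Regimen Y
Overall: Regimen Y 568/1311 = 43.3%, the new therapy 1165/2046 = 56.9% → the new therapy
Regimen Y wins each disease group but the new therapy wins overall — the comparison reverses. Regimen Y's patients skew toward stage II, which has a lower base rate.

Yes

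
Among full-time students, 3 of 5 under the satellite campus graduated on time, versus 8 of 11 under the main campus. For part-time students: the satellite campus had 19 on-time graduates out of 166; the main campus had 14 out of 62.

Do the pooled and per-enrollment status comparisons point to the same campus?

Full-time: the satellite campus 3/5 = 60.0%, the main campus 8/11 = 72.7% → the main campus
Part-time: the satellite campus 19/166 = 11.4%, the main campus 14/62 = 22.6% → the main campus
Overall: the satellite campus 22/171 = 12.9%, the main campus 22/73 = 30.1% → the main campus
The main campus wins overall and in every enrollment group — no reversal.

Yes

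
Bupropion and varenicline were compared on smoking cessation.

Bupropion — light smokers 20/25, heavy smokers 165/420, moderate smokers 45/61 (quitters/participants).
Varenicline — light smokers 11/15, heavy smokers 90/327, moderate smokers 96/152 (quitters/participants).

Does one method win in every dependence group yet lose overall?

Light smokers: bupropion 20/25 = 80.0%, varenicline 11/15 = 73.3% → bupropion
Heavy smokers: bupropion 165/420 = 39.3%, varenicline 90/327 = 27.5% → bupropion
Moderate smokers: bupropion 45/61 = 73.8%, varenicline 96/152 = 63.2% → bupropion
Overall: bupropion 230/506 = 45.5%, varenicline 197/494 = 39.9% → bupropion
Bupropion wins overall and in every dependence group — no reversal.

No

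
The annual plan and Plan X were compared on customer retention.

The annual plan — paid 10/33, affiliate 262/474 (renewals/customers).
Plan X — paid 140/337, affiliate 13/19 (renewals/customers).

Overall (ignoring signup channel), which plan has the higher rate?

Paid: the annual plan 10/33 = 30.3%, Plan X 140/337 = 41.5% → Plan X
Affiliate: the annual plan 262/474 = 55.3%, Plan X 13/19 = 68.4% → Plan X
Overall: the annual plan 272/507 = 53.6%, Plan X 153/356 = 43.0% → the annual plan
(Plan X wins every signup group but the annual plan wins overall — Plan X's customers skew toward the low-rate paid group.)

the annual plan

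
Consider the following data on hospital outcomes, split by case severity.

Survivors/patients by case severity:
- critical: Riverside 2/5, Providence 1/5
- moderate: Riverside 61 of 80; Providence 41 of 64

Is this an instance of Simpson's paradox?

No

Critical: Riverside 2/5 = 40.0%, Providence 1/5 = 20.0% → Riverside
Moderate: Riverside 61/80 = 76.2%, Providence 41/64 = 64.1% → Riverside
Overall: Riverside 63/85 = 74.1%, Providence 42/69 = 60.9% → Riverside
Riverside wins overall and in every case group — no reversal.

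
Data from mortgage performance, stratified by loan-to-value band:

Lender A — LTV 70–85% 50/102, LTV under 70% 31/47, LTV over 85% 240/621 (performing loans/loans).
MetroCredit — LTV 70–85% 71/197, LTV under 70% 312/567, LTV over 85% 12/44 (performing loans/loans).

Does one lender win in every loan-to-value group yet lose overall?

Yes

LTV 70–85%: Lender A 50/102 = 49.0%, MetroCredit 71/197 = 36.0% → Lender A
LTV under 70%: Lender A 31/47 = 66.0%, MetroCredit 312/567 = 55.0% → Lender A
LTV over 85%: Lender A 240/621 = 38.6%, MetroCredit 12/44 = 27.3% → Lender A
Overall: Lender A 321/770 = 41.7%, MetroCredit 395/808 = 48.9% → MetroCredit
Lender A wins each loan-to-value group but MetroCredit wins overall — the comparison reverses. Lender A's loans skew toward LTV over 85%, which has a lower base rate.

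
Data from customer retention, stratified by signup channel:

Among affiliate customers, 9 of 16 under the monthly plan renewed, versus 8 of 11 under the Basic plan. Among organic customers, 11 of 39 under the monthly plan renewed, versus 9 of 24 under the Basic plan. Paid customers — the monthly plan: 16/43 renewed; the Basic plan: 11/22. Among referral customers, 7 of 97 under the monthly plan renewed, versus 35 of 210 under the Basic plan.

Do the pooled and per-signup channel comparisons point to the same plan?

Yes

Affiliate: the monthly plan 9/16 = 56.2%, the Basic plan 8/11 = 72.7% → the Basic plan
Organic: the monthly plan 11/39 = 28.2%, the Basic plan 9/24 = 37.5% → the Basic plan
Paid: the monthly plan 16/43 = 37.2%, the Basic plan 11/22 = 50.0% → the Basic plan
Referral: the monthly plan 7/97 = 7.2%, the Basic plan 35/210 = 16.7% → the Basic plan
Overall: the monthly plan 43/195 = 22.1%, the Basic plan 63/267 = 23.6% → the Basic plan
The Basic plan wins overall and in every signup group — no reversal.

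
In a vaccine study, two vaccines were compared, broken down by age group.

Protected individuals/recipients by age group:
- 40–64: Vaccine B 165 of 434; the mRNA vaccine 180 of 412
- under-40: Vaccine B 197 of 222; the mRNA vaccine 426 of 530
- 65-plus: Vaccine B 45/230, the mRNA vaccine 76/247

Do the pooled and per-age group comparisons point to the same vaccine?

No

40–64: Vaccine B 165/434 = 38.0%, the mRNA vaccine 180/412 = 43.7% → the mRNA vaccine
Under-40: Vaccine B 197/222 = 88.7%, the mRNA vaccine 426/530 = 80.4% → Vaccine B
65-plus: Vaccine B 45/230 = 19.6%, the mRNA vaccine 76/247 = 30.8% → the mRNA vaccine
Overall: Vaccine B 407/886 = 45.9%, the mRNA vaccine 682/1189 = 57.4% → the mRNA vaccine
Neither sweeps: Vaccine B wins 1 of 3 groups, the mRNA vaccine wins 2. The mRNA vaccine wins overall but not every group — no Simpson reversal.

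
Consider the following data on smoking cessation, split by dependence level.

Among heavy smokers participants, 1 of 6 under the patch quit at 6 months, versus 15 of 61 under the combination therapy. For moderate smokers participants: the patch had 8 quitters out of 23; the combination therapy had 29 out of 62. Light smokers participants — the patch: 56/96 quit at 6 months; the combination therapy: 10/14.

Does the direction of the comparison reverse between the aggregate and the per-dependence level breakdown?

Heavy smokers: the patch 1/6 = 16.7%, the combination therapy 15/61 = 24.6% → the combination therapy
Moderate smokers: the patch 8/23 = 34.8%, the combination therapy 29/62 = 46.8% → the combination therapy
Light smokers: the patch 56/96 = 58.3%, the combination therapy 10/14 = 71.4% → the combination therapy
Overall: the patch 65/125 = 52.0%, the combination therapy 54/137 = 39.4% → the patch
The combination therapy wins each dependence group but the patch wins overall — the comparison reverses. The combination therapy's participants skew toward heavy smokers, which has a lower base rate.

Yes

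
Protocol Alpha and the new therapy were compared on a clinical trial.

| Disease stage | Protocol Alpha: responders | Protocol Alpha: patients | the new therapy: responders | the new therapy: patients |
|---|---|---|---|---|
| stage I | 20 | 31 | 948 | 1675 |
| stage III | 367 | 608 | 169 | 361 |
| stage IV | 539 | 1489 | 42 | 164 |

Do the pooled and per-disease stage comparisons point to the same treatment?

No

Stage I: Protocol Alpha 20/31 = 64.5%, the new therapy 948/1675 = 56.6% → Protocol Alpha
Stage III: Protocol Alpha 367/608 = 60.4%, the new therapy 169/361 = 46.8% → Protocol Alpha
Stage IV: Protocol Alpha 539/1489 = 36.2%, the new therapy 42/164 = 25.6% → Protocol Alpha
Overall: Protocol Alpha 926/2128 = 43.5%, the new therapy 1159/2200 = 52.7% → the new therapy
Protocol Alpha wins each disease group but the new therapy wins overall — the comparison reverses. Protocol Alpha's patients skew toward stage IV, which has a lower base rate.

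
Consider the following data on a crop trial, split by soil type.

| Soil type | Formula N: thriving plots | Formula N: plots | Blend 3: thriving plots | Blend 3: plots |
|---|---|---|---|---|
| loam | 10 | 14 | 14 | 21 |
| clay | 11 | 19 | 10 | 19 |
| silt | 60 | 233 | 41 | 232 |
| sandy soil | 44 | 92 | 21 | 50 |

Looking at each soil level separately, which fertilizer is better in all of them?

Formula N

Loam: Formula N 10/14 = 71.4%, Blend 3 14/21 = 66.7% → Formula N
Clay: Formula N 11/19 = 57.9%, Blend 3 10/19 = 52.6% → Formula N
Silt: Formula N 60/233 = 25.8%, Blend 3 41/232 = 17.7% → Formula N
Sandy soil: Formula N 44/92 = 47.8%, Blend 3 21/50 = 42.0% → Formula N
Formula N has the higher rate in all 4 groups.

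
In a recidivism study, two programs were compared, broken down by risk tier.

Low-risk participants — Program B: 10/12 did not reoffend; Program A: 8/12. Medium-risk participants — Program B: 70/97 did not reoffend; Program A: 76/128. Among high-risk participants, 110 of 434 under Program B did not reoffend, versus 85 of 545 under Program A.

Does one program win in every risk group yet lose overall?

No

Low-risk: Program B 10/12 = 83.3%, Program A 8/12 = 66.7% → Program B
Medium-risk: Program B 70/97 = 72.2%, Program A 76/128 = 59.4% → Program B
High-risk: Program B 110/434 = 25.3%, Program A 85/545 = 15.6% → Program B
Overall: Program B 190/543 = 35.0%, Program A 169/685 = 24.7% → Program B
Program B wins overall and in every risk group — no reversal.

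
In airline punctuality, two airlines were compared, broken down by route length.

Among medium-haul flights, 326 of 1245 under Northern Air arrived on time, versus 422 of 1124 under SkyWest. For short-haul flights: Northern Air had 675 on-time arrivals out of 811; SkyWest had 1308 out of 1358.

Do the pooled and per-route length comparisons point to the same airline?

Medium-haul: Northern Air 326/1245 = 26.2%, SkyWest 422/1124 = 37.5% → SkyWest
Short-haul: Northern Air 675/811 = 83.2%, SkyWest 1308/1358 = 96.3% → SkyWest
Overall: Northern Air 1001/2056 = 48.7%, SkyWest 1730/2482 = 69.7% → SkyWest
SkyWest wins overall and in every route group — no reversal.

Yes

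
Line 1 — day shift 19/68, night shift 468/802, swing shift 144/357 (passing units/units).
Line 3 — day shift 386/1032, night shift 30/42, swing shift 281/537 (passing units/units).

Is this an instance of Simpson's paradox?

Day shift: Line 1 19/68 = 27.9%, Line 3 386/1032 = 37.4% → Line 3
Night shift: Line 1 468/802 = 58.4%, Line 3 30/42 = 71.4% → Line 3
Swing shift: Line 1 144/357 = 40.3%, Line 3 281/537 = 52.3% → Line 3
Overall: Line 1 631/1227 = 51.4%, Line 3 697/1611 = 43.3% → Line 1
Line 3 wins each shift group but Line 1 wins overall — the comparison reverses. Line 3's units skew toward day shift, which has a lower base rate.

Yes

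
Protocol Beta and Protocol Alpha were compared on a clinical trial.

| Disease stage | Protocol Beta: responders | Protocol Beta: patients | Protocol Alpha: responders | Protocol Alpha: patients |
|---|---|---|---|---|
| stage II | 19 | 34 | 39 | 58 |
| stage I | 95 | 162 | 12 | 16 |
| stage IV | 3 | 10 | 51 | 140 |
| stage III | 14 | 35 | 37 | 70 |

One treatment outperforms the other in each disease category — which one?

Stage II: Protocol Beta 19/34 = 55.9%, Protocol Alpha 39/58 = 67.2% → Protocol Alpha
Stage I: Protocol Beta 95/162 = 58.6%, Protocol Alpha 12/16 = 75.0% → Protocol Alpha
Stage IV: Protocol Beta 3/10 = 30.0%, Protocol Alpha 51/140 = 36.4% → Protocol Alpha
Stage III: Protocol Beta 14/35 = 40.0%, Protocol Alpha 37/70 = 52.9% → Protocol Alpha
Protocol Alpha has the higher rate in all 4 groups.

Protocol Alpha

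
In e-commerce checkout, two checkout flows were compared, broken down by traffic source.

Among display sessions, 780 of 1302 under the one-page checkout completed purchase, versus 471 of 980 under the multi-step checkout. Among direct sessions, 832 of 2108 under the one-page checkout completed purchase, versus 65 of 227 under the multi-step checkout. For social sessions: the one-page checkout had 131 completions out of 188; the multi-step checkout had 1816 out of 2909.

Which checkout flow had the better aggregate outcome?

the multi-step checkout

Display: the one-page checkout 780/1302 = 59.9%, the multi-step checkout 471/980 = 48.1% → the one-page checkout
Direct: the one-page checkout 832/2108 = 39.5%, the multi-step checkout 65/227 = 28.6% → the one-page checkout
Social: the one-page checkout 131/188 = 69.7%, the multi-step checkout 1816/2909 = 62.4% → the one-page checkout
Overall: the one-page checkout 1743/3598 = 48.4%, the multi-step checkout 2352/4116 = 57.1% → the multi-step checkout
(The one-page checkout wins every traffic group but the multi-step checkout wins overall — the one-page checkout's sessions skew toward the low-rate direct group.)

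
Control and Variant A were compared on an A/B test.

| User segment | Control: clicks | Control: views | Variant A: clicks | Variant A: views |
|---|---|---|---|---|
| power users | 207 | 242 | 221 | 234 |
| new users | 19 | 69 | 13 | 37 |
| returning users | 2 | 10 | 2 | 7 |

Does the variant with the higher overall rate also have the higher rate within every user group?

Power users: Control 207/242 = 85.5%, Variant A 221/234 = 94.4% → Variant A
New users: Control 19/69 = 27.5%, Variant A 13/37 = 35.1% → Variant A
Returning users: Control 2/10 = 20.0%, Variant A 2/7 = 28.6% → Variant A
Overall: Control 228/321 = 71.0%, Variant A 236/278 = 84.9% → Variant A
Variant A wins overall and in every user group — no reversal.

Yes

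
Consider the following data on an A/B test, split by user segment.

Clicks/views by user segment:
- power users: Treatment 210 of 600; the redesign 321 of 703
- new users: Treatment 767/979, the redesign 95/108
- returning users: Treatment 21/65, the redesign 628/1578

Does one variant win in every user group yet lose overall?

Yes

Power users: Treatment 210/600 = 35.0%, the redesign 321/703 = 45.7% → the redesign
New users: Treatment 767/979 = 78.3%, the redesign 95/108 = 88.0% → the redesign
Returning users: Treatment 21/65 = 32.3%, the redesign 628/1578 = 39.8% → the redesign
Overall: Treatment 998/1644 = 60.7%, the redesign 1044/2389 = 43.7% → Treatment
The redesign wins each user group but Treatment wins overall — the comparison reverses. The redesign's views skew toward returning users, which has a lower base rate.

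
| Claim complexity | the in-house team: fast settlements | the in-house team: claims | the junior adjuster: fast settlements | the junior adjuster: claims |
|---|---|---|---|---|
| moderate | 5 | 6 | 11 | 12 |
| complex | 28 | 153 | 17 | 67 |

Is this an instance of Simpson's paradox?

No

Moderate: the in-house team 5/6 = 83.3%, the junior adjuster 11/12 = 91.7% → the junior adjuster
Complex: the in-house team 28/153 = 18.3%, the junior adjuster 17/67 = 25.4% → the junior adjuster
Overall: the in-house team 33/159 = 20.8%, the junior adjuster 28/79 = 35.4% → the junior adjuster
The junior adjuster wins overall and in every claim group — no reversal.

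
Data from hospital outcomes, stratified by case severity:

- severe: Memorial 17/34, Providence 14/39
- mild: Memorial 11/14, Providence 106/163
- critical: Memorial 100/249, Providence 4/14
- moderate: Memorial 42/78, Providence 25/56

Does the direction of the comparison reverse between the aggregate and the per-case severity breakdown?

Severe: Memorial 17/34 = 50.0%, Providence 14/39 = 35.9% → Memorial
Mild: Memorial 11/14 = 78.6%, Providence 106/163 = 65.0% → Memorial
Critical: Memorial 100/249 = 40.2%, Providence 4/14 = 28.6% → Memorial
Moderate: Memorial 42/78 = 53.8%, Providence 25/56 = 44.6% → Memorial
Overall: Memorial 170/375 = 45.3%, Providence 149/272 = 54.8% → Providence
Memorial wins each case group but Providence wins overall — the comparison reverses. Memorial's patients skew toward critical, which has a lower base rate.

Yes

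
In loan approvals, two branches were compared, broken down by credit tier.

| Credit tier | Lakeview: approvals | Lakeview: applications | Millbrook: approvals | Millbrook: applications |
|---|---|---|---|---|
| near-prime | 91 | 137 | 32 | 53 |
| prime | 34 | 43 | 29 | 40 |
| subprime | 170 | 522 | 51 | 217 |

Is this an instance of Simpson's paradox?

No

Near-prime: Lakeview 91/137 = 66.4%, Millbrook 32/53 = 60.4% → Lakeview
Prime: Lakeview 34/43 = 79.1%, Millbrook 29/40 = 72.5% → Lakeview
Subprime: Lakeview 170/522 = 32.6%, Millbrook 51/217 = 23.5% → Lakeview
Overall: Lakeview 295/702 = 42.0%, Millbrook 112/310 = 36.1% → Lakeview
Lakeview wins overall and in every credit group — no reversal.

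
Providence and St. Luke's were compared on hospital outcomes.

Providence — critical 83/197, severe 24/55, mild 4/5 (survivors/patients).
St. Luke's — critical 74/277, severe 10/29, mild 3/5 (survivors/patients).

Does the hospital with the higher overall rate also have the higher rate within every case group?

Yes

Critical: Providence 83/197 = 42.1%, St. Luke's 74/277 = 26.7% → Providence
Severe: Providence 24/55 = 43.6%, St. Luke's 10/29 = 34.5% → Providence
Mild: Providence 4/5 = 80.0%, St. Luke's 3/5 = 60.0% → Providence
Overall: Providence 111/257 = 43.2%, St. Luke's 87/311 = 28.0% → Providence
Providence wins overall and in every case group — no reversal.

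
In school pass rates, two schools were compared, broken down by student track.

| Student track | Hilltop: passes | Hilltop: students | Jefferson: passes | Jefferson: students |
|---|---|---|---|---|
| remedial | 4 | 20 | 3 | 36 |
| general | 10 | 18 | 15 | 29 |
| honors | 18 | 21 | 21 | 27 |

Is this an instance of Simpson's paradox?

No

Remedial: Hilltop 4/20 = 20.0%, Jefferson 3/36 = 8.3% → Hilltop
General: Hilltop 10/18 = 55.6%, Jefferson 15/29 = 51.7% → Hilltop
Honors: Hilltop 18/21 = 85.7%, Jefferson 21/27 = 77.8% → Hilltop
Overall: Hilltop 32/59 = 54.2%, Jefferson 39/92 = 42.4% → Hilltop
Hilltop wins overall and in every student group — no reversal.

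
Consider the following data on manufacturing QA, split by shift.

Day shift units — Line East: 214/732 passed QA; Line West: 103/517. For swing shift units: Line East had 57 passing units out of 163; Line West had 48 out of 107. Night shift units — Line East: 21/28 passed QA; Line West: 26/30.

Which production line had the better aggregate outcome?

Day shift: Line East 214/732 = 29.2%, Line West 103/517 = 19.9% → Line East
Swing shift: Line East 57/163 = 35.0%, Line West 48/107 = 44.9% → Line West
Night shift: Line East 21/28 = 75.0%, Line West 26/30 = 86.7% → Line West
Overall: Line East 292/923 = 31.6%, Line West 177/654 = 27.1% → Line East
(Neither sweeps every shift group, but Line East has the higher pooled rate.)

Line East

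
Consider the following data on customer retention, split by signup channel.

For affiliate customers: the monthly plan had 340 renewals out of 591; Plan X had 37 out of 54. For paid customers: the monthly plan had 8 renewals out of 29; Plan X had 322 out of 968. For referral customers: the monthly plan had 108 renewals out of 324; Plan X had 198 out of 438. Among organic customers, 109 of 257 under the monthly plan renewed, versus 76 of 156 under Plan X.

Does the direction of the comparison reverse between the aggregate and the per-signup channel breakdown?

Yes

Affiliate: the monthly plan 340/591 = 57.5%, Plan X 37/54 = 68.5% → Plan X
Paid: the monthly plan 8/29 = 27.6%, Plan X 322/968 = 33.3% → Plan X
Referral: the monthly plan 108/324 = 33.3%, Plan X 198/438 = 45.2% → Plan X
Organic: the monthly plan 109/257 = 42.4%, Plan X 76/156 = 48.7% → Plan X
Overall: the monthly plan 565/1201 = 47.0%, Plan X 633/1616 = 39.2% → the monthly plan
Plan X wins each signup group but the monthly plan wins overall — the comparison reverses. Plan X's customers skew toward paid, which has a lower base rate.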